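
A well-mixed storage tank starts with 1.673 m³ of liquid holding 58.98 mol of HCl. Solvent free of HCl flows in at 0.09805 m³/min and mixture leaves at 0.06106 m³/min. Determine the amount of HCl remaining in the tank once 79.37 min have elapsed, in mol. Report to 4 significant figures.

Total volume: dV/dt = Q_in − Q_out = 0.0369900 m³/min, so V(t) = 1.673 + 0.0369900 t and V(79.37) = 4.60890 m³.
Solute balance: dm/dt = 0 − Q_out C = −Q_out m/V(t).
dm/m = −Q_out dt/(V₀ + 0.0369900 t); integrating gives ln(m/m₀) = −(Q_out/(Q_in−Q_out)) ln(V/V₀).
m = m₀ (V₀/V)^(Q_out/(Q_in−Q_out)) = 58.98 × (1.673/4.60890)^(1.65072) = 11.0719 mol.

11.07 mol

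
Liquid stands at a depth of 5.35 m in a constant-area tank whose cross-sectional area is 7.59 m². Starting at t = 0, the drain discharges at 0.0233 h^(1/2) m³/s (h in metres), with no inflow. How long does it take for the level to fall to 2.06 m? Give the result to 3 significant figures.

572 s

With no inflow, A dh/dt = −0.0233 √h.
∫ h^(−1/2) dh = −(0.0233/A) ∫ dt, giving 2√h = 2√h₀ − (0.0233/A) t.
t = 2A(√h₀ − √h)/0.0233 = 2·7.59·(√5.35 − √2.06)/0.0233
  = 15.180 × (2.3130 − 1.4353) / 0.0233 = 571.85 s.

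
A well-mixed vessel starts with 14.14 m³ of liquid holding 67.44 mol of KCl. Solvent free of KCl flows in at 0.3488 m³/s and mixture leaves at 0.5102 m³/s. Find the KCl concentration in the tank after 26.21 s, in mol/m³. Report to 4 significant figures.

2.212 mol/m³

Let m(t) be the amount of KCl. Volume: V(t) = V₀ + (Q_in − Q_out) t = 14.14 − 0.161400 t; V(26.21) = 9.90971 m³.
Species balance (pure solvent in): dm/dt = −Q_out · m/V(t).
dm/m = −Q_out dt/(V₀ − 0.161400 t); integrating gives ln(m/m₀) = −(Q_out/(Q_in−Q_out)) ln(V/V₀).
m = m₀ (V₀/V)^(Q_out/(Q_in−Q_out)) = 67.44 × (14.14/9.90971)^(-3.16109) = 21.9220 mol.
C = m/V = 21.9220/9.90971 = 2.21218 mol/m³.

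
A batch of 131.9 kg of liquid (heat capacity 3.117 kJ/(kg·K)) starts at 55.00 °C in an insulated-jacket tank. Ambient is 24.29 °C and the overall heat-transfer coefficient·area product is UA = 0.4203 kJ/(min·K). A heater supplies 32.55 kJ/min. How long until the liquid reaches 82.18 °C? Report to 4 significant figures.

852.3 min

M c_p dT/dt = −UA(T − T_amb) + Q̇.
τ = M c_p/UA = 978.188 min; T_ss = T_amb + Q̇/UA = 24.29 + 32.55/0.4203 = 101.735 °C.
T(t) = T_ss + (T₀ − T_ss)e^(−t/τ); set T = 82.18:
t = −τ ln[(T − T_ss)/(T₀ − T_ss)] = −978.188 · ln(0.418419) = 852.267 min.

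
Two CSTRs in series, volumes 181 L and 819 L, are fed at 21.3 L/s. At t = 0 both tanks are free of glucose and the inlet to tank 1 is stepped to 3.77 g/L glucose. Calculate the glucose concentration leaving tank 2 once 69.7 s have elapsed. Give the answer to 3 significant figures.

Species balance on tank i: dCᵢ/dt = (Cᵢ₋₁ − Cᵢ)/τᵢ with τᵢ = Vᵢ/Q.
τ₁ = 181/21.3 = 8.4977 s; τ₂ = 819/21.3 = 38.451 s.
Solving the cascade with C₁(0)=C₂(0)=0 gives C₂(t) = C_in[1 − (τ₁ e^(−t/τ₁) − τ₂ e^(−t/τ₂))/(τ₁ − τ₂)].
At t = 69.7: e^(−t/τ₁) = 0.00027403, e^(−t/τ₂) = 0.16321.
C₂ = 3.77·[1 − (8.4977·0.00027403 − 38.451·0.16321)/(-29.953)] = 3.77·0.79056 = 2.9804 g/L.

2.98 g/L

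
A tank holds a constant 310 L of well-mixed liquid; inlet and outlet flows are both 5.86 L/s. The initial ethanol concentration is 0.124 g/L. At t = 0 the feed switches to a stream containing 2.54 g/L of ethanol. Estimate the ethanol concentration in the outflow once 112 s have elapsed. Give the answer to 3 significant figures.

Accumulation = in − out for the solute gives V dC/dt = Q(C_in − C).
Time constant τ = V/Q = 310/5.86 = 52.901 s.
Integrating: C(t) = C_in + (C₀ − C_in) e^(−t/τ).
C(112) = 2.54 + (0.124 − 2.54)·e^(−112/52.901) = 2.54 + (-2.4160)·0.12037 = 2.2492 g/L.

2.25 g/L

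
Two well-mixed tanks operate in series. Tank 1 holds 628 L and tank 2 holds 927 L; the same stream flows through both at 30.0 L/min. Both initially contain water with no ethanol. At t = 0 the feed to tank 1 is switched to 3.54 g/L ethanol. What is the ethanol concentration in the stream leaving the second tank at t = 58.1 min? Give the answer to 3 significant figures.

2.33 g/L

Each tank obeys Vᵢ dCᵢ/dt = Q(Cᵢ₋₁ − Cᵢ), so τᵢ = Vᵢ/Q.
τ₁ = 628/30.0 = 20.933 min; τ₂ = 927/30.0 = 30.900 min.
Solving the cascade with C₁(0)=C₂(0)=0 gives C₂(t) = C_in[1 − (τ₁ e^(−t/τ₁) − τ₂ e^(−t/τ₂))/(τ₁ − τ₂)].
At t = 58.1: e^(−t/τ₁) = 0.062320, e^(−t/τ₂) = 0.15255.
C₂ = 3.54·[1 − (20.933·0.062320 − 30.900·0.15255)/(-9.9667)] = 3.54·0.65793 = 2.3291 g/L.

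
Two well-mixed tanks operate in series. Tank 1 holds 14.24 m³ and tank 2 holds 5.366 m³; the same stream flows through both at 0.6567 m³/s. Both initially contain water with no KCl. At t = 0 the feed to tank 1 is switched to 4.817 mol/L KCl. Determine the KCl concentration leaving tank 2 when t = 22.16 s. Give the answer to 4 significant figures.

2.229 mol/L

Each tank obeys Vᵢ dCᵢ/dt = Q(Cᵢ₋₁ − Cᵢ), so τᵢ = Vᵢ/Q.
τ₁ = 14.24/0.6567 = 21.6842 s; τ₂ = 5.366/0.6567 = 8.17116 s.
Solving the cascade with C₁(0)=C₂(0)=0 gives C₂(t) = C_in[1 − (τ₁ e^(−t/τ₁) − τ₂ e^(−t/τ₂))/(τ₁ − τ₂)].
At t = 22.16: e^(−t/τ₁) = 0.359895, e^(−t/τ₂) = 0.0664054.
C₂ = 4.817·[1 − (21.6842·0.359895 − 8.17116·0.0664054)/(13.5130)] = 4.817·0.462636 = 2.22852 mol/L.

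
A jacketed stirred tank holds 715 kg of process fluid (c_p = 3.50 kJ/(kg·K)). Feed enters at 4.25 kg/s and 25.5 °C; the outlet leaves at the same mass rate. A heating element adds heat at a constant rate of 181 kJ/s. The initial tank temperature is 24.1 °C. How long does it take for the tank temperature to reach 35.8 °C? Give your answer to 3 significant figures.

Unsteady energy balance on the tank contents: M c_p dT/dt = ṁ c_p (T_in − T) + 181.
τ = M/ṁ = 168.24 s; T_ss = T_in + Q̇/(ṁ c_p) = 37.668 °C.
T(t) = T_ss + (T₀ − T_ss) e^(−t/τ). Set T = 35.8:
e^(−t/τ) = (35.8 − 37.668)/(24.1 − 37.668) = 0.13768
t = −168.24 · ln(0.13768) = 333.58 s.

334 s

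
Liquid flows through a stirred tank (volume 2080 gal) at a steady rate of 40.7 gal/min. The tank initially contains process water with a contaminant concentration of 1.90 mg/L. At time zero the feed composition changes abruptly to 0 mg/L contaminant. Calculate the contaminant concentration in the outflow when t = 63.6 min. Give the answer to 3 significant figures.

Mass balance on the solute (V constant): V dC/dt = Q(C_in − C).
So dC/dt = (C_in − C)/τ with τ = V/Q = 2080/40.7 = 51.106 min.
Integrating: C(t) = C_in + (C₀ − C_in) e^(−t/τ).
C(63.6) = 0 + (1.90 − 0)·e^(−63.6/51.106) = 0 + (1.9000)·0.28809 = 0.54737 mg/L.

0.547 mg/L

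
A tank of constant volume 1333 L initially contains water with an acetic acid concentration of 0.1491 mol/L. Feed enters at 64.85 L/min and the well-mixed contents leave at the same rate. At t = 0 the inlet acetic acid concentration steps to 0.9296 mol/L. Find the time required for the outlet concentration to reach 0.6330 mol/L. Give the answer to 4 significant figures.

Mass balance on the solute (V constant): V dC/dt = Q(C_in − C), so τ = V/Q = 20.5551 min.
C(t) = C_in + (C₀ − C_in) e^(−t/τ). Set C = 0.6330 and solve for t:
e^(−t/τ) = (C − C_in)/(C₀ − C_in) = (0.6330 − 0.9296)/(0.1491 − 0.9296) = 0.380013
t = −τ ln(…) = 20.5551 × 0.967550 = 19.8881 min.

19.89 min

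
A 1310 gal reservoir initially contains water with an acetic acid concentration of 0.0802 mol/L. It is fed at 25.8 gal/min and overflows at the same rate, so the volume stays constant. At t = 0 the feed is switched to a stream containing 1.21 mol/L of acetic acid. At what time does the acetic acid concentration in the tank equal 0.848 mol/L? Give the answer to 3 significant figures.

57.8 min

Transient balance on the dissolved component: V dC/dt = Q(C_in − C), so τ = V/Q = 50.775 min.
C(t) = C_in + (C₀ − C_in) e^(−t/τ). Set C = 0.848 and solve for t:
e^(−t/τ) = (C − C_in)/(C₀ − C_in) = (0.848 − 1.21)/(0.0802 − 1.21) = 0.32041
t = −τ ln(…) = 50.775 × 1.1382 = 57.790 min.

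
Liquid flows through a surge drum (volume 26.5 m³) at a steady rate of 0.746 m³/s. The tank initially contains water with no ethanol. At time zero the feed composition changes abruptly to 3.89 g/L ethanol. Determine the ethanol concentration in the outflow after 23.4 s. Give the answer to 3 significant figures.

Mass balance on the solute (V constant): V dC/dt = Q(C_in − C).
Time constant τ = V/Q = 26.5/0.746 = 35.523 s.
C approaches C_in exponentially: C(t) = C_in + (C₀ − C_in) e^(−t/τ).
C(23.4) = 3.89 + (0 − 3.89)·e^(−23.4/35.523) = 3.89 + (-3.8900)·0.51751 = 1.8769 g/L.

1.88 g/L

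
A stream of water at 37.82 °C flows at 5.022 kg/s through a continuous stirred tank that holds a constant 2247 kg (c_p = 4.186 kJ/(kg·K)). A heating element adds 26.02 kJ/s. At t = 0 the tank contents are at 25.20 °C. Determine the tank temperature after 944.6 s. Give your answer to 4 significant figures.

37.38 °C

M c_p dT/dt = ṁ c_p (T_in − T) + Q̇.
τ = M/ṁ = 447.431 s; T_ss = T_in + Q̇/(ṁ c_p) = 37.82 + 26.02/(5.022·4.186) = 39.0577 °C.
Solution: T(t) = T_ss + (T₀ − T_ss) e^(−t/τ).
T(944.6) = 39.0577 + (-13.8577)·e^(−944.6/447.431) = 39.0577 + (-13.8577)·0.121097 = 37.3796 °C.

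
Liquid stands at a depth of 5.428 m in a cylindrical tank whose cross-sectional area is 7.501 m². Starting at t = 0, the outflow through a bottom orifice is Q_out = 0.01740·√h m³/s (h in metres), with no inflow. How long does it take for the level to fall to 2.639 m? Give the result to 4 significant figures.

Unsteady balance on liquid volume: A dh/dt = −0.01740 √h.
∫ h^(−1/2) dh = −(0.01740/A) ∫ dt, giving 2√h = 2√h₀ − (0.01740/A) t.
t = 2A(√h₀ − √h)/0.01740 = 2·7.501·(√5.428 − √2.639)/0.01740
  = 15.0020 × (2.32981 − 1.62450) / 0.01740 = 608.104 s.

608.1 s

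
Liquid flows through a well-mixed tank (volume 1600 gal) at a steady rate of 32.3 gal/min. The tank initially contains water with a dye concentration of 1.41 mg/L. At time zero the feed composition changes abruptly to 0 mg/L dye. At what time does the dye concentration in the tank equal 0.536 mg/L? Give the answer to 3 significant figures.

47.9 min

Species balance: V dC/dt = Q(C_in − C) ⇒ τ = V/Q = 49.536 min.
C(t) = C_in + (C₀ − C_in) e^(−t/τ). Set C = 0.536 and solve for t:
e^(−t/τ) = (C − C_in)/(C₀ − C_in) = (0.536 − 0)/(1.41 − 0) = 0.38014
t = −τ ln(…) = 49.536 × 0.96721 = 47.911 min.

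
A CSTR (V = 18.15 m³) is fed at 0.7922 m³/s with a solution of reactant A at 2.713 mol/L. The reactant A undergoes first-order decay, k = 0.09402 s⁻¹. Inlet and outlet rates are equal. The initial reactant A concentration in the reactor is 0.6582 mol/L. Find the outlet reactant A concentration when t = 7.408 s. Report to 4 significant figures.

V dC/dt = Q(C_in − C) − k V C.
This is linear with rate a = Q/V + k = 0.137667 s⁻¹.
C_ss = Q C_in/(Q + kV) = 0.860155 mol/L; C(t) = C_ss + (C₀ − C_ss) e^(−a t).
C(7.408) = 0.860155 + (-0.201955)·e^(−0.137667·7.408) = 0.860155 + (-0.201955)·0.360653 = 0.787320 mol/L.

0.7873 mol/L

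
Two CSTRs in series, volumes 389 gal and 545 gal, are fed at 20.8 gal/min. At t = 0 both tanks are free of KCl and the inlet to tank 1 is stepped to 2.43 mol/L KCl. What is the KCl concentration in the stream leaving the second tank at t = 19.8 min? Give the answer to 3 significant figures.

Each tank obeys Vᵢ dCᵢ/dt = Q(Cᵢ₋₁ − Cᵢ), so τᵢ = Vᵢ/Q.
τ₁ = 389/20.8 = 18.702 min; τ₂ = 545/20.8 = 26.202 min.
Solving the cascade with C₁(0)=C₂(0)=0 gives C₂(t) = C_in[1 − (τ₁ e^(−t/τ₁) − τ₂ e^(−t/τ₂))/(τ₁ − τ₂)].
At t = 19.8: e^(−t/τ₁) = 0.34690, e^(−t/τ₂) = 0.46970.
C₂ = 2.43·[1 − (18.702·0.34690 − 26.202·0.46970)/(-7.5000)] = 2.43·0.22410 = 0.54457 mol/L.

0.545 mol/L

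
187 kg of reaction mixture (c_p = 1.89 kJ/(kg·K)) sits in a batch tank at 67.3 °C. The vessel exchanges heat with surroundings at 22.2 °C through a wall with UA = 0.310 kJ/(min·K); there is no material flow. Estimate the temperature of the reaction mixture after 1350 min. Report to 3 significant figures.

36.0 °C

Heat balance on the well-mixed liquid: M c_p dT/dt = −UA(T − T_amb).
dT/dt = (T_ss − T)/τ with T_ss = T_amb = 22.200 °C, τ = M c_p/UA = 187·1.89/0.310 = 1140.1 min.
T approaches T_ss exponentially: T(t) = T_ss + (T₀ − T_ss) e^(−t/τ).
T(1350) = 22.200 + (45.100)·0.30602 = 36.001 °C.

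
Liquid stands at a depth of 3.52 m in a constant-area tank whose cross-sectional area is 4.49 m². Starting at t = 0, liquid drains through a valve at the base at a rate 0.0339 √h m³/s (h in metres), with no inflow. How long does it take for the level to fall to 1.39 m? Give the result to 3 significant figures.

A dh/dt = −Q_out = −0.0339 √h.
This is separable: 2 d(√h)/dt = −0.0339/A, so √h = √h₀ − (0.0339/(2A)) t.
t = 2A(√h₀ − √h)/0.0339 = 2·4.49·(√3.52 − √1.39)/0.0339
  = 8.9800 × (1.8762 − 1.1790) / 0.0339 = 184.68 s.

185 s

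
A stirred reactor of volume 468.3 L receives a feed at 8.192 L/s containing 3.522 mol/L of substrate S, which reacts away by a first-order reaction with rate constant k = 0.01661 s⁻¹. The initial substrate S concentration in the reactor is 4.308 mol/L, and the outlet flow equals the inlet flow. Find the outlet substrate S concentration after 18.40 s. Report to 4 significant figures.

3.142 mol/L

Accumulation = in − out − consumed: V dC/dt = Q C_in − Q C − k V C.
This is linear with rate a = Q/V + k = 0.0341031 s⁻¹.
C_ss = Q C_in/(Q + kV) = 1.80660 mol/L; C(t) = C_ss + (C₀ − C_ss) e^(−a t).
C(18.40) = 1.80660 + (2.50140)·e^(−0.0341031·18.40) = 1.80660 + (2.50140)·0.533927 = 3.14216 mol/L.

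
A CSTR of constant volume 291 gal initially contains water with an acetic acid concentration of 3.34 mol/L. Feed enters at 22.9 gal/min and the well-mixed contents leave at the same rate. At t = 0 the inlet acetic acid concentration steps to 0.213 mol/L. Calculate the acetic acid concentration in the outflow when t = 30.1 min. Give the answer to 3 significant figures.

Accumulation = in − out for the solute gives V dC/dt = Q(C_in − C).
So dC/dt = (C_in − C)/τ with τ = V/Q = 291/22.9 = 12.707 min.
Integrating: C(t) = C_in + (C₀ − C_in) e^(−t/τ).
C(30.1) = 0.213 + (3.34 − 0.213)·e^(−30.1/12.707) = 0.213 + (3.1270)·0.093603 = 0.50570 mol/L.

0.506 mol/L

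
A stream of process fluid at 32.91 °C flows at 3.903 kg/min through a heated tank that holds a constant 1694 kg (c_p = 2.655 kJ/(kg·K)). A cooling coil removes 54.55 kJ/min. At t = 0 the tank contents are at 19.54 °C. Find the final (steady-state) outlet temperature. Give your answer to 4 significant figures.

M c_p dT/dt = ṁ c_p (T_in − T) − Q̇.
At steady state dT/dt = 0 ⇒ T_ss = T_in − Q̇/(ṁ c_p) = 32.91 − 54.55/(3.903·2.655) = 27.6458 °C.

27.65 °C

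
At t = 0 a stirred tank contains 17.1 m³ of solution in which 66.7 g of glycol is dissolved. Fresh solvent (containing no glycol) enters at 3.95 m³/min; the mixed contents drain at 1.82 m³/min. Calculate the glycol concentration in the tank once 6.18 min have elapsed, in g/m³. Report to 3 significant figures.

Total volume: dV/dt = Q_in − Q_out = 2.1300 m³/min, so V(t) = 17.1 + 2.1300 t and V(6.18) = 30.263 m³.
No glycol enters, so dm/dt = −Q_out · (m/V).
dm/m = −Q_out dt/(V₀ + 2.1300 t); integrating gives ln(m/m₀) = −(Q_out/(Q_in−Q_out)) ln(V/V₀).
m = m₀ (V₀/V)^(Q_out/(Q_in−Q_out)) = 66.7 × (17.1/30.263)^(0.85446) = 40.953 g.
C = m/V = 40.953/30.263 = 1.3532 g/m³.

1.35 g/m³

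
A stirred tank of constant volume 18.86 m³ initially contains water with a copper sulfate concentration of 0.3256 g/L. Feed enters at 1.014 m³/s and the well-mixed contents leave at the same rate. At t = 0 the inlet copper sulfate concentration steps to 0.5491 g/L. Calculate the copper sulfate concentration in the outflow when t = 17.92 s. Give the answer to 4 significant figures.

0.4638 g/L

Accumulation = in − out for the solute gives V dC/dt = Q(C_in − C).
Time constant τ = V/Q = 18.86/1.014 = 18.5996 s.
Integrating: C(t) = C_in + (C₀ − C_in) e^(−t/τ).
C(17.92) = 0.5491 + (0.3256 − 0.5491)·e^(−17.92/18.5996) = 0.5491 + (-0.223500)·0.381570 = 0.463819 g/L.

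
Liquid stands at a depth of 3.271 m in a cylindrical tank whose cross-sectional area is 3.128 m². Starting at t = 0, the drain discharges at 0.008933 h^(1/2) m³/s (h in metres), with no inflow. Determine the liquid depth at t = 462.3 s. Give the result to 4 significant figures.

Volume balance on the tank: A dh/dt = −0.008933 √h.
∫ h^(−1/2) dh = −(0.008933/A) ∫ dt, giving 2√h = 2√h₀ − (0.008933/A) t.
√h = √3.271 − 0.008933·462.3/(2·3.128) = 1.80859 − 0.660122 = 1.14847.
h = 1.14847² = 1.31898 m.

1.319 m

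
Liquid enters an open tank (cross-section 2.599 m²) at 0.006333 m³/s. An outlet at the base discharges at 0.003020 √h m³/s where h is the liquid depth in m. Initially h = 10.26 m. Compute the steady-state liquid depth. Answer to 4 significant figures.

Volume balance on the tank: A dh/dt = Q_in − 0.003020 √h. At steady state dh/dt = 0:
Q_in = 0.003020 √h_ss ⇒ √h_ss = 0.006333/0.003020 = 2.09702.
h_ss = 2.09702² = 4.39749 m. (Since h₀ = 10.26 m > h_ss, the level will fall toward this value.)

4.397 m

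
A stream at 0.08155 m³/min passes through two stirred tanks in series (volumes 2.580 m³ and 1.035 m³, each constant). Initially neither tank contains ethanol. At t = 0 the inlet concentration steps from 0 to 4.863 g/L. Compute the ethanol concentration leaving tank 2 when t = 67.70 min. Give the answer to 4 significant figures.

3.923 g/L

Each tank obeys Vᵢ dCᵢ/dt = Q(Cᵢ₋₁ − Cᵢ), so τᵢ = Vᵢ/Q.
τ₁ = 2.580/0.08155 = 31.6370 min; τ₂ = 1.035/0.08155 = 12.6916 min.
Tank 1: C₁ = C_in(1 − e^(−t/τ₁)). Tank 2 (τ₁ ≠ τ₂): C₂ = C_in[1 − (τ₁ e^(−t/τ₁) − τ₂ e^(−t/τ₂))/(τ₁ − τ₂)].
At t = 67.70: e^(−t/τ₁) = 0.117667, e^(−t/τ₂) = 0.00482359.
C₂ = 4.863·[1 − (31.6370·0.117667 − 12.6916·0.00482359)/(18.9454)] = 4.863·0.806739 = 3.92317 g/L.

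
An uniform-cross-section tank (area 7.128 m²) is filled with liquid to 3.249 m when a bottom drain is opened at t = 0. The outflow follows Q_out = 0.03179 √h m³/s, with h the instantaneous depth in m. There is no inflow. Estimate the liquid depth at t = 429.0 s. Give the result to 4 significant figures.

With no inflow, A dh/dt = −0.03179 √h.
Separate and integrate: 2(√h − √h₀) = −(0.03179/A) t.
√h = √3.249 − 0.03179·429.0/(2·7.128) = 1.80250 − 0.956644 = 0.845855.
h = 0.845855² = 0.715470 m.

0.7155 m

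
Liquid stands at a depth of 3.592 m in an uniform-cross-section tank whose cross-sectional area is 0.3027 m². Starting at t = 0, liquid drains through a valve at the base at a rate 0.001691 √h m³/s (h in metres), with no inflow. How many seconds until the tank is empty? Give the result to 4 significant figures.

A dh/dt = −Q_out = −0.001691 √h.
This is separable: 2 d(√h)/dt = −0.001691/A, so √h = √h₀ − (0.001691/(2A)) t.
Set h = 0: 2√h₀ = (0.001691/A) t_empty ⇒ t_empty = 2A√h₀/0.001691.
t_empty = 2·0.3027·√3.592/0.001691 = 0.605400·1.89526/0.001691 = 678.527 s.

678.5 s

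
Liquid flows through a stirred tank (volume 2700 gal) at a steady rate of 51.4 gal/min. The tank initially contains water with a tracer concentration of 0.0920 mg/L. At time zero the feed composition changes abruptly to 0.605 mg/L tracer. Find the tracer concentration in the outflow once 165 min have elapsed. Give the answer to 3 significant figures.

Mass balance on the solute (V constant): V dC/dt = Q(C_in − C).
Rewrite as dC/dt + C/τ = C_in/τ, τ = V/Q = 52.529 min.
Integrating: C(t) = C_in + (C₀ − C_in) e^(−t/τ).
C(165) = 0.605 + (0.0920 − 0.605)·e^(−165/52.529) = 0.605 + (-0.51300)·0.043235 = 0.58282 mg/L.

0.583 mg/L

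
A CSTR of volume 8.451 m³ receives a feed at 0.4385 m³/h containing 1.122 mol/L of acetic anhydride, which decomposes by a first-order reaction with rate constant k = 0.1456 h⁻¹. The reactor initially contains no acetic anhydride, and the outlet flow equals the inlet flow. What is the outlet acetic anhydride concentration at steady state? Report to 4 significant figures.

0.2948 mol/L

Species balance: V dC/dt = Q C_in − Q C − k V C.
At steady state: 0 = Q C_in − (Q + kV) C_ss, so C_ss = Q C_in/(Q + kV).
C_ss = 0.4385·1.122/(0.4385 + 0.1456·8.451) = 0.491997/1.66897 = 0.294792 mol/L.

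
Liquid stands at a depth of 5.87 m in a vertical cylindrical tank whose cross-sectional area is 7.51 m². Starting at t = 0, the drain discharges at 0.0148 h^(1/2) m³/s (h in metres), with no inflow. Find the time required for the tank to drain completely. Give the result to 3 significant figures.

With no inflow, A dh/dt = −0.0148 √h.
∫ h^(−1/2) dh = −(0.0148/A) ∫ dt, giving 2√h = 2√h₀ − (0.0148/A) t.
Tank is empty when √h = 0: t_empty = 2A√h₀/0.0148.
t_empty = 2·7.51·√5.87/0.0148 = 15.020·2.4228/0.0148 = 2458.8 s.

2460 s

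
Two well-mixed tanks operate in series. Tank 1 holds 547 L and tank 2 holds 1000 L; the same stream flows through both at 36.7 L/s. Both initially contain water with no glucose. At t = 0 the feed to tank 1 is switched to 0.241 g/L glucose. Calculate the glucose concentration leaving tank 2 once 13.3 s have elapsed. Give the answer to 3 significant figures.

Each tank obeys Vᵢ dCᵢ/dt = Q(Cᵢ₋₁ − Cᵢ), so τᵢ = Vᵢ/Q.
τ₁ = 547/36.7 = 14.905 s; τ₂ = 1000/36.7 = 27.248 s.
Solving the cascade with C₁(0)=C₂(0)=0 gives C₂(t) = C_in[1 − (τ₁ e^(−t/τ₁) − τ₂ e^(−t/τ₂))/(τ₁ − τ₂)].
At t = 13.3: e^(−t/τ₁) = 0.40970, e^(−t/τ₂) = 0.61379.
C₂ = 0.241·[1 − (14.905·0.40970 − 27.248·0.61379)/(-12.343)] = 0.241·0.13978 = 0.033686 g/L.

0.0337 g/L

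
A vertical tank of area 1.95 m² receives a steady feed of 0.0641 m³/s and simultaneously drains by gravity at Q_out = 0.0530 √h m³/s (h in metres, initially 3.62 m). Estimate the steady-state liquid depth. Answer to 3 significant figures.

Level balance: A dh/dt = 0.0641 − 0.0530 √h. Setting dh/dt = 0:
Q_in = 0.0530 √h_ss ⇒ √h_ss = 0.0641/0.0530 = 1.2094.
h_ss = 1.2094² = 1.4627 m. (Since h₀ = 3.62 m > h_ss, the level will fall toward this value.)

1.46 m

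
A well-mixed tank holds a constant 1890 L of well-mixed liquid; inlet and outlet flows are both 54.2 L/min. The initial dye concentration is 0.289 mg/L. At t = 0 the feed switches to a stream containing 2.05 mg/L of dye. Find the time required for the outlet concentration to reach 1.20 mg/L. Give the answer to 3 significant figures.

Unsteady species balance (constant V, well mixed): V dC/dt = Q(C_in − C), so τ = V/Q = 34.871 min.
C(t) = C_in + (C₀ − C_in) e^(−t/τ). Set C = 1.20 and solve for t:
e^(−t/τ) = (C − C_in)/(C₀ − C_in) = (1.20 − 2.05)/(0.289 − 2.05) = 0.48268
t = −τ ln(…) = 34.871 × 0.72840 = 25.400 min.

25.4 min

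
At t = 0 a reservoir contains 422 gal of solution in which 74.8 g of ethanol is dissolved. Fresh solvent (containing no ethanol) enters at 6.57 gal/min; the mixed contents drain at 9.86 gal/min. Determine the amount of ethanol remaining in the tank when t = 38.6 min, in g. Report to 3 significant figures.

25.6 g

Let m(t) be the amount of ethanol. Volume: V(t) = V₀ + (Q_in − Q_out) t = 422 − 3.2900 t; V(38.6) = 295.01 gal.
Species balance (pure solvent in): dm/dt = −Q_out · m/V(t).
Separate: dm/m = −Q_out dt/V(t) ⇒ ln(m/m₀) = −(Q_out/(Q_in−Q_out)) ln(V/V₀).
m = m₀ (V₀/V)^(Q_out/(Q_in−Q_out)) = 74.8 × (422/295.01)^(-2.9970) = 25.582 g.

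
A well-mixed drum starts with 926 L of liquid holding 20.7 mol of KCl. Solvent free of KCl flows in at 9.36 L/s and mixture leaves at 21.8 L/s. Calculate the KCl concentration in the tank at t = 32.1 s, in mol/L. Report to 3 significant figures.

0.0146 mol/L

Let m(t) be the amount of KCl. Volume: V(t) = V₀ + (Q_in − Q_out) t = 926 − 12.440 t; V(32.1) = 526.68 L.
Species balance (pure solvent in): dm/dt = −Q_out · m/V(t).
Separate: dm/m = −Q_out dt/V(t) ⇒ ln(m/m₀) = −(Q_out/(Q_in−Q_out)) ln(V/V₀).
m = m₀ (V₀/V)^(Q_out/(Q_in−Q_out)) = 20.7 × (926/526.68)^(-1.7524) = 7.7004 mol.
C = m/V = 7.7004/526.68 = 0.014621 mol/L.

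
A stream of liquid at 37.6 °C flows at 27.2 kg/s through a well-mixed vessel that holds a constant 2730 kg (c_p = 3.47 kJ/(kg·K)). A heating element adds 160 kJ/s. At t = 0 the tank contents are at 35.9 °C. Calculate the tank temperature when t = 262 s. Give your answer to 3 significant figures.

39.0 °C

Heat balance on the well-mixed liquid: M c_p dT/dt = ṁ c_p (T_in − T) + 160.
Rearrange: dT/dt = (T_ss − T)/τ with τ = M/ṁ = 100.37 s and T_ss = T_in + Q̇/(ṁ c_p) = 39.295 °C.
Solution: T(t) = T_ss + (T₀ − T_ss) e^(−t/τ).
T(262) = 39.295 + (-3.3952)·e^(−262/100.37) = 39.295 + (-3.3952)·0.073505 = 39.046 °C.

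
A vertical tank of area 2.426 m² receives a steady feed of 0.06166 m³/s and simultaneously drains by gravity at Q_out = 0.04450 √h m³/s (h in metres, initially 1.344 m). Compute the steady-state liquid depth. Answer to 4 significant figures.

A dh/dt = Q_in − 0.04450 √h. Steady state requires inflow = outflow:
Q_in = 0.04450 √h_ss ⇒ √h_ss = 0.06166/0.04450 = 1.38562.
h_ss = 1.38562² = 1.91994 m. (Since h₀ = 1.344 m < h_ss, the level will rise toward this value.)

1.920 m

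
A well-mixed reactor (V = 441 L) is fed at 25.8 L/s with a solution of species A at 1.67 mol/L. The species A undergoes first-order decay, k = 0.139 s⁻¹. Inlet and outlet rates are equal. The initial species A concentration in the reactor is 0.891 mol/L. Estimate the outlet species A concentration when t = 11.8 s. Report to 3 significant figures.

0.533 mol/L

Species balance: V dC/dt = Q C_in − Q C − k V C.
dC/dt = (Q/V) C_in − (Q/V + k) C; effective rate a = Q/V + k = 0.058503 + 0.139 = 0.19750 s⁻¹.
C_ss = Q C_in/(Q + kV) = 0.49468 mol/L; C(t) = C_ss + (C₀ − C_ss) e^(−a t).
C(11.8) = 0.49468 + (0.39632)·e^(−0.19750·11.8) = 0.49468 + (0.39632)·0.097243 = 0.53322 mol/L.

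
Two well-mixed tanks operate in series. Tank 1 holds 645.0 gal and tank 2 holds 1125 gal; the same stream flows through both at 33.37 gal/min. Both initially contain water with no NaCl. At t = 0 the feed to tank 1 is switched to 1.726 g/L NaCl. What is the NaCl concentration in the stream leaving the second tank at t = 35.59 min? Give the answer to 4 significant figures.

Each tank obeys Vᵢ dCᵢ/dt = Q(Cᵢ₋₁ − Cᵢ), so τᵢ = Vᵢ/Q.
τ₁ = 645.0/33.37 = 19.3287 min; τ₂ = 1125/33.37 = 33.7129 min.
Solving the cascade with C₁(0)=C₂(0)=0 gives C₂(t) = C_in[1 − (τ₁ e^(−t/τ₁) − τ₂ e^(−t/τ₂))/(τ₁ − τ₂)].
At t = 35.59: e^(−t/τ₁) = 0.158611, e^(−t/τ₂) = 0.347956.
C₂ = 1.726·[1 − (19.3287·0.158611 − 33.7129·0.347956)/(-14.3842)] = 1.726·0.397611 = 0.686277 g/L.

0.6863 g/L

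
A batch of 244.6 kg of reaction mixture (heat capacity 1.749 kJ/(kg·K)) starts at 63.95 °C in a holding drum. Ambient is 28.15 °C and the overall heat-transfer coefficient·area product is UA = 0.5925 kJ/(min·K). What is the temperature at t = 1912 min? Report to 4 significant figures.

30.68 °C

First-law balance (no shaft work): M c_p dT/dt = −UA(T − T_amb).
dT/dt = (T_ss − T)/τ with T_ss = T_amb = 28.1500 °C, τ = M c_p/UA = 244.6·1.749/0.5925 = 722.034 min.
T approaches T_ss exponentially: T(t) = T_ss + (T₀ − T_ss) e^(−t/τ).
T(1912) = 28.1500 + (35.8000)·0.0707875 = 30.6842 °C.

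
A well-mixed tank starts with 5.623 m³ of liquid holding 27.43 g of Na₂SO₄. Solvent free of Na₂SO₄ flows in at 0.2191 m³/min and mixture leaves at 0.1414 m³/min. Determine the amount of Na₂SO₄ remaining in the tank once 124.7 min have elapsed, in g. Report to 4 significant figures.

Total volume: dV/dt = Q_in − Q_out = 0.0777000 m³/min, so V(t) = 5.623 + 0.0777000 t and V(124.7) = 15.3122 m³.
Solute balance: dm/dt = 0 − Q_out C = −Q_out m/V(t).
Separate: dm/m = −Q_out dt/V(t) ⇒ ln(m/m₀) = −(Q_out/(Q_in−Q_out)) ln(V/V₀).
m = m₀ (V₀/V)^(Q_out/(Q_in−Q_out)) = 27.43 × (5.623/15.3122)^(1.81982) = 4.43076 g.

4.431 g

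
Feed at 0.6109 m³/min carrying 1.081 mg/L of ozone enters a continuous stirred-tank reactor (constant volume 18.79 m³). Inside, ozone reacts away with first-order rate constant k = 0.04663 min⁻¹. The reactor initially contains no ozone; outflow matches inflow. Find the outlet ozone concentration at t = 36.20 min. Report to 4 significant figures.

Accumulation = in − out − consumed: V dC/dt = Q C_in − Q C − k V C.
dC/dt = (Q/V) C_in − (Q/V + k) C; effective rate a = Q/V + k = 0.0325120 + 0.04663 = 0.0791420 min⁻¹.
C_ss = Q C_in/(Q + kV) = 0.444081 mg/L; C(t) = C_ss + (C₀ − C_ss) e^(−a t).
C(36.20) = 0.444081 + (-0.444081)·e^(−0.0791420·36.20) = 0.444081 + (-0.444081)·0.0569866 = 0.418774 mg/L.

0.4188 mg/L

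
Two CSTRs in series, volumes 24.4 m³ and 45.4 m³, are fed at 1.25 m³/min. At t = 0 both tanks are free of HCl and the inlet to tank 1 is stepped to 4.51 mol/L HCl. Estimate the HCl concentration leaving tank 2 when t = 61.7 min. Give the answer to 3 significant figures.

2.95 mol/L

Each tank obeys Vᵢ dCᵢ/dt = Q(Cᵢ₋₁ − Cᵢ), so τᵢ = Vᵢ/Q.
τ₁ = 24.4/1.25 = 19.520 min; τ₂ = 45.4/1.25 = 36.320 min.
Solving the cascade with C₁(0)=C₂(0)=0 gives C₂(t) = C_in[1 − (τ₁ e^(−t/τ₁) − τ₂ e^(−t/τ₂))/(τ₁ − τ₂)].
At t = 61.7: e^(−t/τ₁) = 0.042389, e^(−t/τ₂) = 0.18290.
C₂ = 4.51·[1 − (19.520·0.042389 − 36.320·0.18290)/(-16.800)] = 4.51·0.65383 = 2.9488 mol/L.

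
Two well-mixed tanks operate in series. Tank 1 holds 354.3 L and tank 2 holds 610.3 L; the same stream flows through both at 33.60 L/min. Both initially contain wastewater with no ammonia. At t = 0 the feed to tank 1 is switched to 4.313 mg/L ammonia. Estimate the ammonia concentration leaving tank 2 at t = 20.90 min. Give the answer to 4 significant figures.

Species balance on tank i: dCᵢ/dt = (Cᵢ₋₁ − Cᵢ)/τᵢ with τᵢ = Vᵢ/Q.
τ₁ = 354.3/33.60 = 10.5446 min; τ₂ = 610.3/33.60 = 18.1637 min.
Solving the cascade with C₁(0)=C₂(0)=0 gives C₂(t) = C_in[1 − (τ₁ e^(−t/τ₁) − τ₂ e^(−t/τ₂))/(τ₁ − τ₂)].
At t = 20.90: e^(−t/τ₁) = 0.137787, e^(−t/τ₂) = 0.316432.
C₂ = 4.313·[1 − (10.5446·0.137787 − 18.1637·0.316432)/(-7.61905)] = 4.313·0.436326 = 1.88187 mg/L.

1.882 mg/L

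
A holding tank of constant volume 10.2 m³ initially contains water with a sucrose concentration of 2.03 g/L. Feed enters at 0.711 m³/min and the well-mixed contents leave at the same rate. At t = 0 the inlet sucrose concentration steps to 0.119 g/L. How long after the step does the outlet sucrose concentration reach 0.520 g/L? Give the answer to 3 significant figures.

22.4 min

Mass balance on the solute (V constant): V dC/dt = Q(C_in − C), so τ = V/Q = 14.346 min.
C(t) = C_in + (C₀ − C_in) e^(−t/τ). Set C = 0.520 and solve for t:
e^(−t/τ) = (C − C_in)/(C₀ − C_in) = (0.520 − 0.119)/(2.03 − 0.119) = 0.20984
t = −τ ln(…) = 14.346 × 1.5614 = 22.400 min.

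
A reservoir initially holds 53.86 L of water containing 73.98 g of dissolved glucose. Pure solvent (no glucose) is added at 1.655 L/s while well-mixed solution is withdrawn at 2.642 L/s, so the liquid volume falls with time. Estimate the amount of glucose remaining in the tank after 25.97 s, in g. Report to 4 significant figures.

13.12 g

Let m(t) be the amount of glucose. Volume: V(t) = V₀ + (Q_in − Q_out) t = 53.86 − 0.987000 t; V(25.97) = 28.2276 L.
Solute balance: dm/dt = 0 − Q_out C = −Q_out m/V(t).
Separate: dm/m = −Q_out dt/V(t) ⇒ ln(m/m₀) = −(Q_out/(Q_in−Q_out)) ln(V/V₀).
m = m₀ (V₀/V)^(Q_out/(Q_in−Q_out)) = 73.98 × (53.86/28.2276)^(-2.67680) = 13.1228 g.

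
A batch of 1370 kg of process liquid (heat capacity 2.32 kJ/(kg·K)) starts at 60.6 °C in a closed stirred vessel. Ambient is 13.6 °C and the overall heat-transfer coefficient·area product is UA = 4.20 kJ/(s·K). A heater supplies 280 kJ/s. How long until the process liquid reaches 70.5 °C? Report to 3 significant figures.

Unsteady energy balance on the tank contents: M c_p dT/dt = −UA(T − T_amb) + Q̇.
τ = M c_p/UA = 756.76 s; T_ss = T_amb + Q̇/UA = 13.6 + 280/4.20 = 80.267 °C.
T(t) = T_ss + (T₀ − T_ss)e^(−t/τ); set T = 70.5:
t = −τ ln[(T − T_ss)/(T₀ − T_ss)] = −756.76 · ln(0.49661) = 529.70 s.

530 s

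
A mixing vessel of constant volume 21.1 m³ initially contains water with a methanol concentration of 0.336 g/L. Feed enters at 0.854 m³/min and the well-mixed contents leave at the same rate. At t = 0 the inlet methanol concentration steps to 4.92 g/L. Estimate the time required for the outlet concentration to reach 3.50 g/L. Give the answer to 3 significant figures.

Species balance: V dC/dt = Q(C_in − C) ⇒ τ = V/Q = 24.707 min.
C(t) = C_in + (C₀ − C_in) e^(−t/τ). Set C = 3.50 and solve for t:
e^(−t/τ) = (C − C_in)/(C₀ − C_in) = (3.50 − 4.92)/(0.336 − 4.92) = 0.30977
t = −τ ln(…) = 24.707 × 1.1719 = 28.955 min.

29.0 min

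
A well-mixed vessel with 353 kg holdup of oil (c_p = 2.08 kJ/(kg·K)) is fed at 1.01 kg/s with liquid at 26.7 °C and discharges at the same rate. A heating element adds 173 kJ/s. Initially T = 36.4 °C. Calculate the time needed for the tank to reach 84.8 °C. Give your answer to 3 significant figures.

383 s

M c_p dT/dt = ṁ c_p (T_in − T) + Q̇.
τ = M/ṁ = 349.50 s; T_ss = T_in + Q̇/(ṁ c_p) = 109.05 °C.
T(t) = T_ss + (T₀ − T_ss) e^(−t/τ). Set T = 84.8:
e^(−t/τ) = (84.8 − 109.05)/(36.4 − 109.05) = 0.33379
t = −349.50 · ln(0.33379) = 383.49 s.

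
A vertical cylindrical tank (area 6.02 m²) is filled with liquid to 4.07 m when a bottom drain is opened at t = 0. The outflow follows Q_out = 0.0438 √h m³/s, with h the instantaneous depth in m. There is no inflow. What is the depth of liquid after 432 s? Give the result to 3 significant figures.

Mass balance (ρ constant): A dh/dt = −0.0438 √h.
Separate and integrate: 2(√h − √h₀) = −(0.0438/A) t.
√h = √4.07 − 0.0438·432/(2·6.02) = 2.0174 − 1.5716 = 0.44586.
h = 0.44586² = 0.19879 m.

0.199 m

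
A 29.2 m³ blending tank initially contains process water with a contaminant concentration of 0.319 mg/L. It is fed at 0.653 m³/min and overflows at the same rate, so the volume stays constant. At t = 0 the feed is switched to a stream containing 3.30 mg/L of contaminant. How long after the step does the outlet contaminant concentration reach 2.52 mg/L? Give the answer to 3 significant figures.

60.0 min

Species balance: V dC/dt = Q(C_in − C) ⇒ τ = V/Q = 44.717 min.
C(t) = C_in + (C₀ − C_in) e^(−t/τ). Set C = 2.52 and solve for t:
e^(−t/τ) = (C − C_in)/(C₀ − C_in) = (2.52 − 3.30)/(0.319 − 3.30) = 0.26166
t = −τ ln(…) = 44.717 × 1.3407 = 59.953 min.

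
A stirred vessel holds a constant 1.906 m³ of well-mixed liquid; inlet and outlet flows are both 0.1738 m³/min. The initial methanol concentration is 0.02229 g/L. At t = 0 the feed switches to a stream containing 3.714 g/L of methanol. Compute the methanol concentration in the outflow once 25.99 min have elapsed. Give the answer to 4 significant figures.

3.369 g/L

Species balance on the tank: V dC/dt = Q(C_in − C).
So dC/dt = (C_in − C)/τ with τ = V/Q = 1.906/0.1738 = 10.9666 min.
This is linear first-order; C(t) = C_in + (C₀ − C_in) e^(−t/τ).
C(25.99) = 3.714 + (0.02229 − 3.714)·e^(−25.99/10.9666) = 3.714 + (-3.69171)·0.0934885 = 3.36887 g/L.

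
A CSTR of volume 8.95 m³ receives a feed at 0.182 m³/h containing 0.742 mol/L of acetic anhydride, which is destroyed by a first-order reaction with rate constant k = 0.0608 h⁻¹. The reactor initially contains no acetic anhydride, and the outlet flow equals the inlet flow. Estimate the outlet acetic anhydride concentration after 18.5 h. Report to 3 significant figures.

0.145 mol/L

Accumulation = in − out − consumed: V dC/dt = Q C_in − Q C − k V C.
This is linear with rate a = Q/V + k = 0.081135 h⁻¹.
C_ss = Q C_in/(Q + kV) = 0.18597 mol/L; C(t) = C_ss + (C₀ − C_ss) e^(−a t).
C(18.5) = 0.18597 + (-0.18597)·e^(−0.081135·18.5) = 0.18597 + (-0.18597)·0.22291 = 0.14452 mol/L.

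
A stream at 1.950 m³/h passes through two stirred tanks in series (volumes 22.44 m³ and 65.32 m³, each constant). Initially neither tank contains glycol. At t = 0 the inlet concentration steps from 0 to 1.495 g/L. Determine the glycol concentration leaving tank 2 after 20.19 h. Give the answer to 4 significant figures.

0.3839 g/L

Time constants: τᵢ = Vᵢ/Q for each well-mixed tank.
τ₁ = 22.44/1.950 = 11.5077 h; τ₂ = 65.32/1.950 = 33.4974 h.
Solving the cascade with C₁(0)=C₂(0)=0 gives C₂(t) = C_in[1 − (τ₁ e^(−t/τ₁) − τ₂ e^(−t/τ₂))/(τ₁ − τ₂)].
At t = 20.19: e^(−t/τ₁) = 0.172997, e^(−t/τ₂) = 0.547314.
C₂ = 1.495·[1 − (11.5077·0.172997 − 33.4974·0.547314)/(-21.9897)] = 1.495·0.256798 = 0.383914 g/L.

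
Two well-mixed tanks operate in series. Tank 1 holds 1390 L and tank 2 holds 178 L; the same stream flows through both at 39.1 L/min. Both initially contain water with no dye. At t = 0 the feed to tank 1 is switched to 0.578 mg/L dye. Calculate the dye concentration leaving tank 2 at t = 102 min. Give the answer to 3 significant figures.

0.540 mg/L

Time constants: τᵢ = Vᵢ/Q for each well-mixed tank.
τ₁ = 1390/39.1 = 35.550 min; τ₂ = 178/39.1 = 4.5524 min.
Tank 1: C₁ = C_in(1 − e^(−t/τ₁)). Tank 2 (τ₁ ≠ τ₂): C₂ = C_in[1 − (τ₁ e^(−t/τ₁) − τ₂ e^(−t/τ₂))/(τ₁ − τ₂)].
At t = 102: e^(−t/τ₁) = 0.056744, e^(−t/τ₂) = 1.8594e-10.
C₂ = 0.578·[1 − (35.550·0.056744 − 4.5524·1.8594e-10)/(30.997)] = 0.578·0.93492 = 0.54039 mg/L.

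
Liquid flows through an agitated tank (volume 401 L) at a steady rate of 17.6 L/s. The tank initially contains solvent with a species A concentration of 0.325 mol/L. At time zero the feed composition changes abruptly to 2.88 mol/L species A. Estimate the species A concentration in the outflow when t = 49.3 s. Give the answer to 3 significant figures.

Accumulation = in − out for the solute gives V dC/dt = Q(C_in − C).
Rewrite as dC/dt + C/τ = C_in/τ, τ = V/Q = 22.784 s.
C approaches C_in exponentially: C(t) = C_in + (C₀ − C_in) e^(−t/τ).
C(49.3) = 2.88 + (0.325 − 2.88)·e^(−49.3/22.784) = 2.88 + (-2.5550)·0.11489 = 2.5865 mol/L.

2.59 mol/L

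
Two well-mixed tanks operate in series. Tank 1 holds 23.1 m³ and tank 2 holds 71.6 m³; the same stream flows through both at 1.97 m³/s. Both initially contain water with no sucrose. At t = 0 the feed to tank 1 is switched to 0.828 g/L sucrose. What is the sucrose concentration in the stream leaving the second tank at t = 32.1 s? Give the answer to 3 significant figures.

0.348 g/L

Time constants: τᵢ = Vᵢ/Q for each well-mixed tank.
τ₁ = 23.1/1.97 = 11.726 s; τ₂ = 71.6/1.97 = 36.345 s.
Tank 1: C₁ = C_in(1 − e^(−t/τ₁)). Tank 2 (τ₁ ≠ τ₂): C₂ = C_in[1 − (τ₁ e^(−t/τ₁) − τ₂ e^(−t/τ₂))/(τ₁ − τ₂)].
At t = 32.1: e^(−t/τ₁) = 0.064730, e^(−t/τ₂) = 0.41346.
C₂ = 0.828·[1 − (11.726·0.064730 − 36.345·0.41346)/(-24.619)] = 0.828·0.42045 = 0.34813 g/L.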